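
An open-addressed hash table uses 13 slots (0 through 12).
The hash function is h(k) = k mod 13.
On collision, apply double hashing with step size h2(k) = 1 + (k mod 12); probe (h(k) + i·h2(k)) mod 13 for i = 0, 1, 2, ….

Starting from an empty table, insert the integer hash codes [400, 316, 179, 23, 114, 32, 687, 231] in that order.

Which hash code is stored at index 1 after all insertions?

400 hashes to 10; slot 10 is free → place at 10.
316 hashes to 4; slot 4 is free → place at 4.
179 hashes to 10, h2=12; 10 taken → place at 9.
23 hashes to 10, h2=12; 10,9 taken → place at 8.
114 hashes to 10, h2=7; 10,4 taken → place at 11.
32 hashes to 6; slot 6 is free → place at 6.
687 hashes to 11, h2=4; 11 taken → place at 2.
231 hashes to 10, h2=4; 10 taken → place at 1.
Table: [_, 231, 687, _, 316, _, 32, _, 23, 179, 400, 114, _]

231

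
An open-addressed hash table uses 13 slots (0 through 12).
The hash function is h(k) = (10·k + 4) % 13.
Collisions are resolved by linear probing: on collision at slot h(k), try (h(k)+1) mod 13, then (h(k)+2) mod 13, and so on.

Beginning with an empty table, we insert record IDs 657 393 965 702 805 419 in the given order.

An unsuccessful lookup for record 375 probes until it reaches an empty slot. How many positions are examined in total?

3

Insert 657: h=9, slot 9 empty -> index 9.
Insert 393: h=8, slot 8 empty -> index 8.
Insert 965: h=8, slots 8,9 occupied -> index 10.
Insert 702: h=4, slot 4 empty -> index 4.
Insert 805: h=7, slot 7 empty -> index 7.
Insert 419: h=8, slots 8,9,10 occupied -> index 11.
Table: [∅, ∅, ∅, ∅, 702, ∅, ∅, 805, 393, 657, 965, 419, ∅]
Lookup 375: h=10, probe 10,11,12 → slot 12 empty, not found.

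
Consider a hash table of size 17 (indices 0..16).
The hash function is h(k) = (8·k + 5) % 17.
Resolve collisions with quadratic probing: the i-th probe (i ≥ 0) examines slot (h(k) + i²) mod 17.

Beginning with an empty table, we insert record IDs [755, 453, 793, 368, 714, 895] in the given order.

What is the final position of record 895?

755: h=10 → slot 10
453: h=8 → slot 8
793: h=8, probe 8,9 → slot 9
368: h=8, probe 8,9,12 → slot 12
714: h=5 → slot 5
895: h=8, probe 8,9,12,0 → slot 0
Table: [895, ∅, ∅, ∅, ∅, 714, ∅, ∅, 453, 793, 755, ∅, 368, ∅, ∅, ∅, ∅]

0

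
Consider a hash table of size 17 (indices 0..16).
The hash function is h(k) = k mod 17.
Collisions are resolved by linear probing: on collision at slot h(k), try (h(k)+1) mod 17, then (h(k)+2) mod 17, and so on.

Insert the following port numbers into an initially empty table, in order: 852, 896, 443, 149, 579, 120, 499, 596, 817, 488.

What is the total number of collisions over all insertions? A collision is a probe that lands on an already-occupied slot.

17

Insert 852: h=2, slot 2 empty -> index 2.
Insert 896: h=12, slot 12 empty -> index 12.
Insert 443: h=1, slot 1 empty -> index 1.
Insert 149: h=13, slot 13 empty -> index 13.
Insert 579: h=1, slots 1,2 occupied -> index 3.
Insert 120: h=1, slots 1,2,3 occupied -> index 4.
Insert 499: h=6, slot 6 empty -> index 6.
Insert 596: h=1, slots 1,2,3,4 occupied -> index 5.
Insert 817: h=1, slots 1,2,3,4,5,6 occupied -> index 7.
Insert 488: h=12, slots 12,13 occupied -> index 14.
Table: [_, 443, 852, 579, 120, 596, 499, 817, _, _, _, _, 896, 149, 488, _, _]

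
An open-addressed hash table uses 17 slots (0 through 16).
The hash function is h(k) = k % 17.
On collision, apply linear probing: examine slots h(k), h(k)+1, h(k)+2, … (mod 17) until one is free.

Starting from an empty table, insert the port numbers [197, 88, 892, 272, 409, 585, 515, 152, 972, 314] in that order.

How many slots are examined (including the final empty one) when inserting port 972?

2

197: h=10 → slot 10
88: h=3 → slot 3
892: h=8 → slot 8
272: h=0 → slot 0
409: h=1 → slot 1
585: h=7 → slot 7
515: h=5 → slot 5
152: h=16 → slot 16
972: h=3, probe 3,4 → slot 4
314: h=8, probe 8,9 → slot 9
Table: [272, 409, —, 88, 972, 515, —, 585, 892, 314, 197, —, —, —, —, —, 152]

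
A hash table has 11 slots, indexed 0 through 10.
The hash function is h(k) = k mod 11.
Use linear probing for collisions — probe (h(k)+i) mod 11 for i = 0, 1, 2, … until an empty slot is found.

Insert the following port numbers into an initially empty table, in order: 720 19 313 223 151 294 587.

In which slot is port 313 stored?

720 hashes to 5; slot 5 is free → place at 5.
19 hashes to 8; slot 8 is free → place at 8.
313 hashes to 5; 5 taken → place at 6.
223 hashes to 3; slot 3 is free → place at 3.
151 hashes to 8; 8 taken → place at 9.
294 hashes to 8; 8,9 taken → place at 10.
587 hashes to 4; slot 4 is free → place at 4.
Table: [., ., ., 223, 587, 720, 313, ., 19, 151, 294]

6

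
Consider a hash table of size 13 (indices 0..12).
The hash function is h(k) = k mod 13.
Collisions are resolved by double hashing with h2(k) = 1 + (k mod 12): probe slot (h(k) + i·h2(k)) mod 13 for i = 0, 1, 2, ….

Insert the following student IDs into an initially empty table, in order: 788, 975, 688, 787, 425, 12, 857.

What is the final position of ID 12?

Insert 788: h=8, slot 8 empty → index 8.
Insert 975: h=0, slot 0 empty → index 0.
Insert 688: h=12, slot 12 empty → index 12.
Insert 787: h=7, slot 7 empty → index 7.
Insert 425: h=9, slot 9 empty → index 9.
Insert 12: h=12, h2=1, slots 12,0 occupied → index 1.
Insert 857: h=12, h2=6, slot 12 occupied → index 5.
Table: [975, 12, ∅, ∅, ∅, 857, ∅, 787, 788, 425, ∅, ∅, 688]

1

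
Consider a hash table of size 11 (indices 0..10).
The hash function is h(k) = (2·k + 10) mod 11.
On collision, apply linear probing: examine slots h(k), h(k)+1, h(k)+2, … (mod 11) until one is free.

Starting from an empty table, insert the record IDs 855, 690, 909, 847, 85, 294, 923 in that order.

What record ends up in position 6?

855: h=4 → slot 4
690: h=4, probe 4,5 → slot 5
909: h=2 → slot 2
847: h=10 → slot 10
85: h=4, probe 4,5,6 → slot 6
294: h=4, probe 4,5,6,7 → slot 7
923: h=8 → slot 8
Table: [., ., 909, ., 855, 690, 85, 294, 923, ., 847]

85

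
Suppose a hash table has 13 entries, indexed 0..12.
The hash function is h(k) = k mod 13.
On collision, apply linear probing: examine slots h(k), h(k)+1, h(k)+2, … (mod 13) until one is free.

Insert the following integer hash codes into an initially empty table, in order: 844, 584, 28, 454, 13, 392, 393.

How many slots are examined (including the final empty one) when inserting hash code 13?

4

844: h=12 -> slot 12
584: h=12, probe 12,0 -> slot 0
28: h=2 -> slot 2
454: h=12, probe 12,0,1 -> slot 1
13: h=0, probe 0,1,2,3 -> slot 3
392: h=2, probe 2,3,4 -> slot 4
393: h=3, probe 3,4,5 -> slot 5
Table: [584, 454, 28, 13, 392, 393, -, -, -, -, -, -, 844]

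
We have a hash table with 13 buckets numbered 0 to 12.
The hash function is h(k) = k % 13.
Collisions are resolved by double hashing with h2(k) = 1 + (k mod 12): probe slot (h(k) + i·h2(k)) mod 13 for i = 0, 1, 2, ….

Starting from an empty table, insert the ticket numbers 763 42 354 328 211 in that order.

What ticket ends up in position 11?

211

763: h=9 => slot 9
42: h=3 => slot 3
354: h=3, h2=7, probe 3,10 => slot 10
328: h=3, h2=5, probe 3,8 => slot 8
211: h=3, h2=8, probe 3,11 => slot 11
Table: [-, -, -, 42, -, -, -, -, 328, 763, 354, 211, -]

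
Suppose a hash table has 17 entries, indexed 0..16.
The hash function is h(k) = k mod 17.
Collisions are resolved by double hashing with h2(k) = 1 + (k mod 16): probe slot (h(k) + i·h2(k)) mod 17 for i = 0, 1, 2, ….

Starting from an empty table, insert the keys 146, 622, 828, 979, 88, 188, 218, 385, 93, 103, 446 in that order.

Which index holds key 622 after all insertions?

146 hashes to 10; slot 10 is free → place at 10.
622 hashes to 10, h2=15; 10 taken → place at 8.
828 hashes to 12; slot 12 is free → place at 12.
979 hashes to 10, h2=4; 10 taken → place at 14.
88 hashes to 3; slot 3 is free → place at 3.
188 hashes to 1; slot 1 is free → place at 1.
218 hashes to 14, h2=11; 14,8 taken → place at 2.
385 hashes to 11; slot 11 is free → place at 11.
93 hashes to 8, h2=14; 8 taken → place at 5.
103 hashes to 1, h2=8; 1 taken → place at 9.
446 hashes to 4; slot 4 is free → place at 4.
Table: [., 188, 218, 88, 446, 93, ., ., 622, 103, 146, 385, 828, ., 979, ., .]

8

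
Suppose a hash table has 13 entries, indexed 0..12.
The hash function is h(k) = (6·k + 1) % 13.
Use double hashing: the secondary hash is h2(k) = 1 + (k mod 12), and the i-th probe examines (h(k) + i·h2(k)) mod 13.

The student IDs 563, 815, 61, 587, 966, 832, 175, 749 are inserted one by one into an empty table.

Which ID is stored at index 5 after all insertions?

563: h=12 -> slot 12
815: h=3 -> slot 3
61: h=3, h2=2, probe 3,5 -> slot 5
587: h=0 -> slot 0
966: h=12, h2=7, probe 12,6 -> slot 6
832: h=1 -> slot 1
175: h=11 -> slot 11
749: h=10 -> slot 10
Table: [587, 832, —, 815, —, 61, 966, —, —, —, 749, 175, 563]

61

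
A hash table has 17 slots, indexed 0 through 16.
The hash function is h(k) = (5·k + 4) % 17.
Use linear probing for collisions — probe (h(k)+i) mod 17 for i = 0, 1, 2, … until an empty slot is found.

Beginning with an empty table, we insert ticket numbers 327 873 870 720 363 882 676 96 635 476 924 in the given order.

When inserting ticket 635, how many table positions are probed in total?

6

Insert 327: h=7, slot 7 empty -> index 7.
Insert 873: h=0, slot 0 empty -> index 0.
Insert 870: h=2, slot 2 empty -> index 2.
Insert 720: h=0, slot 0 occupied -> index 1.
Insert 363: h=0, slots 0,1,2 occupied -> index 3.
Insert 882: h=11, slot 11 empty -> index 11.
Insert 676: h=1, slots 1,2,3 occupied -> index 4.
Insert 96: h=8, slot 8 empty -> index 8.
Insert 635: h=0, slots 0,1,2,3,4 occupied -> index 5.
Insert 476: h=4, slots 4,5 occupied -> index 6.
Insert 924: h=0, slots 0,1,2,3,4,5,6,7,8 occupied -> index 9.
Table: [873, 720, 870, 363, 676, 635, 476, 327, 96, 924, -, 882, -, -, -, -, -]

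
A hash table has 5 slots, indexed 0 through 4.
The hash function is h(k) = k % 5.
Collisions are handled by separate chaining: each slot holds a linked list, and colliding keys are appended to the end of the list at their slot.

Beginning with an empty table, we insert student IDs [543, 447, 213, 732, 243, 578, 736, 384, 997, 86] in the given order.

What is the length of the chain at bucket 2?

543 → bucket 3
447 → bucket 2
213 → bucket 3 (collision)
732 → bucket 2 (collision)
243 → bucket 3 (collision)
578 → bucket 3 (collision)
736 → bucket 1
384 → bucket 4
997 → bucket 2 (collision)
86 → bucket 1 (collision)
Final buckets:
0: ∅
1: 736 -> 86
2: 447 -> 732 -> 997
3: 543 -> 213 -> 243 -> 578
4: 384

3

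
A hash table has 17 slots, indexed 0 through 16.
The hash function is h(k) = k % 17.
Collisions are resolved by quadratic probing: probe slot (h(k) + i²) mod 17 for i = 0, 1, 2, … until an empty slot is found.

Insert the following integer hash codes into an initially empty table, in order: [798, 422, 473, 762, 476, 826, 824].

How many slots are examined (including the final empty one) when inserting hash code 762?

3

798 hashes to 16; slot 16 is free => place at 16.
422 hashes to 14; slot 14 is free => place at 14.
473 hashes to 14; 14 taken => place at 15.
762 hashes to 14; 14,15 taken => place at 1.
476 hashes to 0; slot 0 is free => place at 0.
826 hashes to 10; slot 10 is free => place at 10.
824 hashes to 8; slot 8 is free => place at 8.
Table: [476, 762, ∅, ∅, ∅, ∅, ∅, ∅, 824, ∅, 826, ∅, ∅, ∅, 422, 473, 798]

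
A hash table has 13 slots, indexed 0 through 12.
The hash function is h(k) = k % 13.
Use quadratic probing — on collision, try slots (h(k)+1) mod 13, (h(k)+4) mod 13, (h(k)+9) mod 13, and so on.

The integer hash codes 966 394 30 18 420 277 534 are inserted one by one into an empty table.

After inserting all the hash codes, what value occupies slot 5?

394

966: h=4 -> slot 4
394: h=4, probe 4,5 -> slot 5
30: h=4, probe 4,5,8 -> slot 8
18: h=5, probe 5,6 -> slot 6
420: h=4, probe 4,5,8,0 -> slot 0
277: h=4, probe 4,5,8,0,7 -> slot 7
534: h=1 -> slot 1
Table: [420, 534, _, _, 966, 394, 18, 277, 30, _, _, _, _]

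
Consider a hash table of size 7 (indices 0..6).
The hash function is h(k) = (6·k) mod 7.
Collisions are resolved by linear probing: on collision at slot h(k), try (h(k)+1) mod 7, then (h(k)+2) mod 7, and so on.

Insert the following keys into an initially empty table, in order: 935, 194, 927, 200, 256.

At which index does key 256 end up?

6

935: h=3 -> slot 3
194: h=2 -> slot 2
927: h=4 -> slot 4
200: h=3, probe 3,4,5 -> slot 5
256: h=3, probe 3,4,5,6 -> slot 6
Table: [∅, ∅, 194, 935, 927, 200, 256]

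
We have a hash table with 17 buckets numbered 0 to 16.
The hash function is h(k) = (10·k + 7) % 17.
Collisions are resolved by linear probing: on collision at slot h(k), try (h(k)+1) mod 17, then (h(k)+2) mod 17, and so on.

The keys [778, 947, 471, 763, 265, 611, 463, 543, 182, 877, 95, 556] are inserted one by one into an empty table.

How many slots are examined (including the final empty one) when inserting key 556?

4

778 hashes to 1; slot 1 is free -> place at 1.
947 hashes to 8; slot 8 is free -> place at 8.
471 hashes to 8; 8 taken -> place at 9.
763 hashes to 4; slot 4 is free -> place at 4.
265 hashes to 5; slot 5 is free -> place at 5.
611 hashes to 14; slot 14 is free -> place at 14.
463 hashes to 13; slot 13 is free -> place at 13.
543 hashes to 14; 14 taken -> place at 15.
182 hashes to 8; 8,9 taken -> place at 10.
877 hashes to 5; 5 taken -> place at 6.
95 hashes to 5; 5,6 taken -> place at 7.
556 hashes to 8; 8,9,10 taken -> place at 11.
Table: [∅, 778, ∅, ∅, 763, 265, 877, 95, 947, 471, 182, 556, ∅, 463, 611, 543, ∅]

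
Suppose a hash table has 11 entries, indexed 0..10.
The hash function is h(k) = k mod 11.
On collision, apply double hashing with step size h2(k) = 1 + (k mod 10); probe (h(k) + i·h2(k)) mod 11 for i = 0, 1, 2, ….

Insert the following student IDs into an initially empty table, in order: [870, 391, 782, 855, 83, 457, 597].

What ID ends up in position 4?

782

Insert 870: h=1, slot 1 empty -> index 1.
Insert 391: h=6, slot 6 empty -> index 6.
Insert 782: h=1, h2=3, slot 1 occupied -> index 4.
Insert 855: h=8, slot 8 empty -> index 8.
Insert 83: h=6, h2=4, slot 6 occupied -> index 10.
Insert 457: h=6, h2=8, slot 6 occupied -> index 3.
Insert 597: h=3, h2=8, slot 3 occupied -> index 0.
Table: [597, 870, _, 457, 782, _, 391, _, 855, _, 83]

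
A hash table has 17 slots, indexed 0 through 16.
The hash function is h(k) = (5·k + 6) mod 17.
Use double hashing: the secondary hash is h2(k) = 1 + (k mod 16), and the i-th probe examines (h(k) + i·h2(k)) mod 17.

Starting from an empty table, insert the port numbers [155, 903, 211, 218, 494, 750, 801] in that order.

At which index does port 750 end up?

Insert 155: h=16, slot 16 empty => index 16.
Insert 903: h=16, h2=8, slot 16 occupied => index 7.
Insert 211: h=7, h2=4, slot 7 occupied => index 11.
Insert 218: h=8, slot 8 empty => index 8.
Insert 494: h=11, h2=15, slot 11 occupied => index 9.
Insert 750: h=16, h2=15, slot 16 occupied => index 14.
Insert 801: h=16, h2=2, slot 16 occupied => index 1.
Table: [∅, 801, ∅, ∅, ∅, ∅, ∅, 903, 218, 494, ∅, 211, ∅, ∅, 750, ∅, 155]

14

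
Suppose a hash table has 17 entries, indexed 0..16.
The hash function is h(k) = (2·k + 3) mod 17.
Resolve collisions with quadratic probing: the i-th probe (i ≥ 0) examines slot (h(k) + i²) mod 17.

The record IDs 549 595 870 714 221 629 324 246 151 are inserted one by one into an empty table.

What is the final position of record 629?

549 hashes to 13; slot 13 is free => place at 13.
595 hashes to 3; slot 3 is free => place at 3.
870 hashes to 9; slot 9 is free => place at 9.
714 hashes to 3; 3 taken => place at 4.
221 hashes to 3; 3,4 taken => place at 7.
629 hashes to 3; 3,4,7 taken => place at 12.
324 hashes to 5; slot 5 is free => place at 5.
246 hashes to 2; slot 2 is free => place at 2.
151 hashes to 16; slot 16 is free => place at 16.
Table: [—, —, 246, 595, 714, 324, —, 221, —, 870, —, —, 629, 549, —, —, 151]

12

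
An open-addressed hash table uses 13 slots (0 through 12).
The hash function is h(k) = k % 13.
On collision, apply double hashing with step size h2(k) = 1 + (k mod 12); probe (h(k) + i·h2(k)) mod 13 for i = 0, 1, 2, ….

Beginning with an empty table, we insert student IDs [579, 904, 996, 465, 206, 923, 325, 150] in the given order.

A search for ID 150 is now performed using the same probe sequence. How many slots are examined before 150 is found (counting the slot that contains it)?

Insert 579: h=7, slot 7 empty -> index 7.
Insert 904: h=7, h2=5, slot 7 occupied -> index 12.
Insert 996: h=8, slot 8 empty -> index 8.
Insert 465: h=10, slot 10 empty -> index 10.
Insert 206: h=11, slot 11 empty -> index 11.
Insert 923: h=0, slot 0 empty -> index 0.
Insert 325: h=0, h2=2, slot 0 occupied -> index 2.
Insert 150: h=7, h2=7, slot 7 occupied -> index 1.
Table: [923, 150, 325, ., ., ., ., 579, 996, ., 465, 206, 904]
Lookup 150: h=7, h2=7, probe 7,1 → found at 1.

2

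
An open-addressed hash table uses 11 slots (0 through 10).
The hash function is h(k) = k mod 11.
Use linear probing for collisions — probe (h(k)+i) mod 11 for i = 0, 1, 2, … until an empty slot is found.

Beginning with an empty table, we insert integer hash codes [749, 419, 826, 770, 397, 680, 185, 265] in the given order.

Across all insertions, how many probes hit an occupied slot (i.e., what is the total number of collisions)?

11

749: h=1 → slot 1
419: h=1, probe 1,2 → slot 2
826: h=1, probe 1,2,3 → slot 3
770: h=0 → slot 0
397: h=1, probe 1,2,3,4 → slot 4
680: h=9 → slot 9
185: h=9, probe 9,10 → slot 10
265: h=1, probe 1,2,3,4,5 → slot 5
Table: [770, 749, 419, 826, 397, 265, ., ., ., 680, 185]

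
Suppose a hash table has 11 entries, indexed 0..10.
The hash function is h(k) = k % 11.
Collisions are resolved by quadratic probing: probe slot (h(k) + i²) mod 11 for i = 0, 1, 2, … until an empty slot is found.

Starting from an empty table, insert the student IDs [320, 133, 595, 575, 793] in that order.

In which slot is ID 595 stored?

5

320 hashes to 1; slot 1 is free -> place at 1.
133 hashes to 1; 1 taken -> place at 2.
595 hashes to 1; 1,2 taken -> place at 5.
575 hashes to 3; slot 3 is free -> place at 3.
793 hashes to 1; 1,2,5 taken -> place at 10.
Table: [∅, 320, 133, 575, ∅, 595, ∅, ∅, ∅, ∅, 793]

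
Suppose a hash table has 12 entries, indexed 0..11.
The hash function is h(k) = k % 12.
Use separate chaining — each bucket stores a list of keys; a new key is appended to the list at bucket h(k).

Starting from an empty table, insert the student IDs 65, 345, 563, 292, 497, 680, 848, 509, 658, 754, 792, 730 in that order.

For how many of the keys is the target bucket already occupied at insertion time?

65 -> bucket 5
345 -> bucket 9
563 -> bucket 11
292 -> bucket 4
497 -> bucket 5 (collision)
680 -> bucket 8
848 -> bucket 8 (collision)
509 -> bucket 5 (collision)
658 -> bucket 10
754 -> bucket 10 (collision)
792 -> bucket 0
730 -> bucket 10 (collision)
Final buckets:
0: 792
1: -
2: -
3: -
4: 292
5: 65 -> 497 -> 509
6: -
7: -
8: 680 -> 848
9: 345
10: 658 -> 754 -> 730
11: 563

5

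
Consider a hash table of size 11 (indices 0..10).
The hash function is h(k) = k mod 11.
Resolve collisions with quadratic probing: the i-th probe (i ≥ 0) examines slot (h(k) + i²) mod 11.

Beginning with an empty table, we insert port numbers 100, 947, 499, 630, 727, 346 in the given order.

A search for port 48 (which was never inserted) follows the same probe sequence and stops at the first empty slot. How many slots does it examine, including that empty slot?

3

100: h=1 -> slot 1
947: h=1, probe 1,2 -> slot 2
499: h=4 -> slot 4
630: h=3 -> slot 3
727: h=1, probe 1,2,5 -> slot 5
346: h=5, probe 5,6 -> slot 6
Table: [—, 100, 947, 630, 499, 727, 346, —, —, —, —]
Lookup 48: h=4, probe 4,5,8 → slot 8 empty, not found.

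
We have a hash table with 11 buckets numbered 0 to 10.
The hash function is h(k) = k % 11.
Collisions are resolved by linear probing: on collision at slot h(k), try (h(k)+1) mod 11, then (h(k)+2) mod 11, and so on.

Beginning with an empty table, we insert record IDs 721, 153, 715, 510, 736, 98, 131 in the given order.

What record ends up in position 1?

736

721 hashes to 6; slot 6 is free -> place at 6.
153 hashes to 10; slot 10 is free -> place at 10.
715 hashes to 0; slot 0 is free -> place at 0.
510 hashes to 4; slot 4 is free -> place at 4.
736 hashes to 10; 10,0 taken -> place at 1.
98 hashes to 10; 10,0,1 taken -> place at 2.
131 hashes to 10; 10,0,1,2 taken -> place at 3.
Table: [715, 736, 98, 131, 510, _, 721, _, _, _, 153]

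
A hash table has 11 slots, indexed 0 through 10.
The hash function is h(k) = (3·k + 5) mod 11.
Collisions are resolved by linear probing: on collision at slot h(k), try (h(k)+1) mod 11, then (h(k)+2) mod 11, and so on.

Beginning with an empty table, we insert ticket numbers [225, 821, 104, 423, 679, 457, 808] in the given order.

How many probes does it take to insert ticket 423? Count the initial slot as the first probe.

3

225 hashes to 9; slot 9 is free → place at 9.
821 hashes to 4; slot 4 is free → place at 4.
104 hashes to 9; 9 taken → place at 10.
423 hashes to 9; 9,10 taken → place at 0.
679 hashes to 7; slot 7 is free → place at 7.
457 hashes to 1; slot 1 is free → place at 1.
808 hashes to 9; 9,10,0,1 taken → place at 2.
Table: [423, 457, 808, -, 821, -, -, 679, -, 225, 104]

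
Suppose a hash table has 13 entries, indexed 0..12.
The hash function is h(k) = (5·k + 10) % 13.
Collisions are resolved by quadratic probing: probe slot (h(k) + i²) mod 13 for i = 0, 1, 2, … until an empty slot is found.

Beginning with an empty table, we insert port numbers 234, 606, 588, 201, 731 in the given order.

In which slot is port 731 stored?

Insert 234: h=10, slot 10 empty -> index 10.
Insert 606: h=11, slot 11 empty -> index 11.
Insert 588: h=12, slot 12 empty -> index 12.
Insert 201: h=1, slot 1 empty -> index 1.
Insert 731: h=12, slot 12 occupied -> index 0.
Table: [731, 201, —, —, —, —, —, —, —, —, 234, 606, 588]

0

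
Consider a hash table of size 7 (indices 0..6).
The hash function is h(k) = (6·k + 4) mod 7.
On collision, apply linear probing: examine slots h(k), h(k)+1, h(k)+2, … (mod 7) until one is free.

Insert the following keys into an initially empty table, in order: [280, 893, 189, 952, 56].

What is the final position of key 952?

6

280 hashes to 4; slot 4 is free → place at 4.
893 hashes to 0; slot 0 is free → place at 0.
189 hashes to 4; 4 taken → place at 5.
952 hashes to 4; 4,5 taken → place at 6.
56 hashes to 4; 4,5,6,0 taken → place at 1.
Table: [893, 56, _, _, 280, 189, 952]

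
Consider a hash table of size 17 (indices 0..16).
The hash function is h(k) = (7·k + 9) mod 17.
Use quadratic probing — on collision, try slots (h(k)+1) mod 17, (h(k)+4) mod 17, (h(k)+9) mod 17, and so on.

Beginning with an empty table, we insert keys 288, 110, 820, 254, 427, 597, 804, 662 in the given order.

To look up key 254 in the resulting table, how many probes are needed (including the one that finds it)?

288 hashes to 2; slot 2 is free -> place at 2.
110 hashes to 14; slot 14 is free -> place at 14.
820 hashes to 3; slot 3 is free -> place at 3.
254 hashes to 2; 2,3 taken -> place at 6.
427 hashes to 6; 6 taken -> place at 7.
597 hashes to 6; 6,7 taken -> place at 10.
804 hashes to 10; 10 taken -> place at 11.
662 hashes to 2; 2,3,6,11 taken -> place at 1.
Table: [., 662, 288, 820, ., ., 254, 427, ., ., 597, 804, ., ., 110, ., .]
Lookup 254: h=2, probe 2,3,6 → found at 6.

3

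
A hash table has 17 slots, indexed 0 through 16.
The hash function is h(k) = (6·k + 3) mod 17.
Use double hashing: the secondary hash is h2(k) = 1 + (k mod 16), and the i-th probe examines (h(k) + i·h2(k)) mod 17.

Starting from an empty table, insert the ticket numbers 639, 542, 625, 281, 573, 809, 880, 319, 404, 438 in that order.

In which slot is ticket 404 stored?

1

Insert 639: h=12, slot 12 empty -> index 12.
Insert 542: h=8, slot 8 empty -> index 8.
Insert 625: h=13, slot 13 empty -> index 13.
Insert 281: h=6, slot 6 empty -> index 6.
Insert 573: h=7, slot 7 empty -> index 7.
Insert 809: h=12, h2=10, slot 12 occupied -> index 5.
Insert 880: h=13, h2=1, slot 13 occupied -> index 14.
Insert 319: h=13, h2=16, slots 13,12 occupied -> index 11.
Insert 404: h=13, h2=5, slot 13 occupied -> index 1.
Insert 438: h=13, h2=7, slot 13 occupied -> index 3.
Table: [., 404, ., 438, ., 809, 281, 573, 542, ., ., 319, 639, 625, 880, ., .]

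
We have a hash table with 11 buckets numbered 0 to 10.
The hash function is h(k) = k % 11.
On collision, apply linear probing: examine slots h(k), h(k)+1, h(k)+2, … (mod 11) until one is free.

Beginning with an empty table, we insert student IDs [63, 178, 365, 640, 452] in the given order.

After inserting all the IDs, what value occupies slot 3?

365

63 hashes to 8; slot 8 is free -> place at 8.
178 hashes to 2; slot 2 is free -> place at 2.
365 hashes to 2; 2 taken -> place at 3.
640 hashes to 2; 2,3 taken -> place at 4.
452 hashes to 1; slot 1 is free -> place at 1.
Table: [—, 452, 178, 365, 640, —, —, —, 63, —, —]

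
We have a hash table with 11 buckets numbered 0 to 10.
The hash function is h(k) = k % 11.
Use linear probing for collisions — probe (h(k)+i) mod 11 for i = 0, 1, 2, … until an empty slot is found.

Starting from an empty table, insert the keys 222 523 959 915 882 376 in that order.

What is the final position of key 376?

Insert 222: h=2, slot 2 empty => index 2.
Insert 523: h=6, slot 6 empty => index 6.
Insert 959: h=2, slot 2 occupied => index 3.
Insert 915: h=2, slots 2,3 occupied => index 4.
Insert 882: h=2, slots 2,3,4 occupied => index 5.
Insert 376: h=2, slots 2,3,4,5,6 occupied => index 7.
Table: [-, -, 222, 959, 915, 882, 523, 376, -, -, -]

7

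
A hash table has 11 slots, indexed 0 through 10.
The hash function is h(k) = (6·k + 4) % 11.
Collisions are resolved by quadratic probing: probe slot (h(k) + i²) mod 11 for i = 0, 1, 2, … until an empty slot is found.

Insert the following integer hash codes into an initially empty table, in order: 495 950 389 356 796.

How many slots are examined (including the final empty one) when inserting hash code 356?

3

495 hashes to 4; slot 4 is free → place at 4.
950 hashes to 6; slot 6 is free → place at 6.
389 hashes to 6; 6 taken → place at 7.
356 hashes to 6; 6,7 taken → place at 10.
796 hashes to 6; 6,7,10,4 taken → place at 0.
Table: [796, _, _, _, 495, _, 950, 389, _, _, 356]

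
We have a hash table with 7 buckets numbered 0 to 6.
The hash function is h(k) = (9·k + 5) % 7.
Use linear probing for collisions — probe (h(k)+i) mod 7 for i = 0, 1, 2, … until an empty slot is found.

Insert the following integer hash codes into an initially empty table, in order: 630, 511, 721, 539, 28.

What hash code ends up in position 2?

28

630 hashes to 5; slot 5 is free → place at 5.
511 hashes to 5; 5 taken → place at 6.
721 hashes to 5; 5,6 taken → place at 0.
539 hashes to 5; 5,6,0 taken → place at 1.
28 hashes to 5; 5,6,0,1 taken → place at 2.
Table: [721, 539, 28, ., ., 630, 511]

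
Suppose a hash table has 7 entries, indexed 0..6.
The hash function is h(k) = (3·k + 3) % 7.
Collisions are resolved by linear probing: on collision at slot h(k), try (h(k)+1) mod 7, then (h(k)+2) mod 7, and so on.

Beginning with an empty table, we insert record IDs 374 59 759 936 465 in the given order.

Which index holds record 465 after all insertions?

1

374 hashes to 5; slot 5 is free => place at 5.
59 hashes to 5; 5 taken => place at 6.
759 hashes to 5; 5,6 taken => place at 0.
936 hashes to 4; slot 4 is free => place at 4.
465 hashes to 5; 5,6,0 taken => place at 1.
Table: [759, 465, —, —, 936, 374, 59]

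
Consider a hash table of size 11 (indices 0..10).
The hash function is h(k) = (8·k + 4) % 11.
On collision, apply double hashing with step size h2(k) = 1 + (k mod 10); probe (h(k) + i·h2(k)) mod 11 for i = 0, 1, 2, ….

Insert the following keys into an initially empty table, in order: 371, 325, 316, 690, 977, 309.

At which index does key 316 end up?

9

371: h=2 → slot 2
325: h=8 → slot 8
316: h=2, h2=7, probe 2,9 → slot 9
690: h=2, h2=1, probe 2,3 → slot 3
977: h=10 → slot 10
309: h=1 → slot 1
Table: [-, 309, 371, 690, -, -, -, -, 325, 316, 977]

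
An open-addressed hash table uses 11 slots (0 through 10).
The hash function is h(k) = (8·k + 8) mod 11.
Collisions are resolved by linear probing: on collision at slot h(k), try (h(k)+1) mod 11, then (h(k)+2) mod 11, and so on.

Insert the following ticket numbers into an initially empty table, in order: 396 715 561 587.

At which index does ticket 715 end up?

9

396: h=8 → slot 8
715: h=8, probe 8,9 → slot 9
561: h=8, probe 8,9,10 → slot 10
587: h=7 → slot 7
Table: [_, _, _, _, _, _, _, 587, 396, 715, 561]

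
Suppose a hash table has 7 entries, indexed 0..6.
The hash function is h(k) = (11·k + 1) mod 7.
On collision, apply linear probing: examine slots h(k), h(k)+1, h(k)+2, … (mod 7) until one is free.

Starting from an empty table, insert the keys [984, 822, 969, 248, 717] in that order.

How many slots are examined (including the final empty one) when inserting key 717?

4

984: h=3 -> slot 3
822: h=6 -> slot 6
969: h=6, probe 6,0 -> slot 0
248: h=6, probe 6,0,1 -> slot 1
717: h=6, probe 6,0,1,2 -> slot 2
Table: [969, 248, 717, 984, ∅, ∅, 822]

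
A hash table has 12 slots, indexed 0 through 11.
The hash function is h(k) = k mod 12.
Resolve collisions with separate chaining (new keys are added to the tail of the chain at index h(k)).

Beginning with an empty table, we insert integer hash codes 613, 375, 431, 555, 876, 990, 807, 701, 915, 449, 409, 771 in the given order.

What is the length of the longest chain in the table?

5

613 -> bucket 1
375 -> bucket 3
431 -> bucket 11
555 -> bucket 3 (collision)
876 -> bucket 0
990 -> bucket 6
807 -> bucket 3 (collision)
701 -> bucket 5
915 -> bucket 3 (collision)
449 -> bucket 5 (collision)
409 -> bucket 1 (collision)
771 -> bucket 3 (collision)
Final buckets:
0: 876
1: 613 -> 409
2: _
3: 375 -> 555 -> 807 -> 915 -> 771
4: _
5: 701 -> 449
6: 990
7: _
8: _
9: _
10: _
11: 431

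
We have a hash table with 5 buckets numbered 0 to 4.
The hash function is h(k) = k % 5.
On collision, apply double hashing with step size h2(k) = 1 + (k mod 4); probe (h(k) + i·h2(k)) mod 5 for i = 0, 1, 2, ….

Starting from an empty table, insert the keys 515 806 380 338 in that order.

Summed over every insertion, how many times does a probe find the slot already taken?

2

Insert 515: h=0, slot 0 empty -> index 0.
Insert 806: h=1, slot 1 empty -> index 1.
Insert 380: h=0, h2=1, slots 0,1 occupied -> index 2.
Insert 338: h=3, slot 3 empty -> index 3.
Table: [515, 806, 380, 338, —]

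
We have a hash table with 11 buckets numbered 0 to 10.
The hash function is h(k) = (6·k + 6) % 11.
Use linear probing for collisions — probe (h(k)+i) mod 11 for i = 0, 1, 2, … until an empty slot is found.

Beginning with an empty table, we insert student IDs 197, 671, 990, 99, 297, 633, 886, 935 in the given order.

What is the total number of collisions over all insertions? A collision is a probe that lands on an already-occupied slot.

197 hashes to 0; slot 0 is free → place at 0.
671 hashes to 6; slot 6 is free → place at 6.
990 hashes to 6; 6 taken → place at 7.
99 hashes to 6; 6,7 taken → place at 8.
297 hashes to 6; 6,7,8 taken → place at 9.
633 hashes to 9; 9 taken → place at 10.
886 hashes to 9; 9,10,0 taken → place at 1.
935 hashes to 6; 6,7,8,9,10,0,1 taken → place at 2.
Table: [197, 886, 935, _, _, _, 671, 990, 99, 297, 633]

17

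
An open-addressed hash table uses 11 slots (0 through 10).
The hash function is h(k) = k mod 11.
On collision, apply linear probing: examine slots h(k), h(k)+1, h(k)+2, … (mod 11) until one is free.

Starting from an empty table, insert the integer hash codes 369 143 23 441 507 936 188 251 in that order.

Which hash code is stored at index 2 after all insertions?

441

369: h=6 -> slot 6
143: h=0 -> slot 0
23: h=1 -> slot 1
441: h=1, probe 1,2 -> slot 2
507: h=1, probe 1,2,3 -> slot 3
936: h=1, probe 1,2,3,4 -> slot 4
188: h=1, probe 1,2,3,4,5 -> slot 5
251: h=9 -> slot 9
Table: [143, 23, 441, 507, 936, 188, 369, ., ., 251, .]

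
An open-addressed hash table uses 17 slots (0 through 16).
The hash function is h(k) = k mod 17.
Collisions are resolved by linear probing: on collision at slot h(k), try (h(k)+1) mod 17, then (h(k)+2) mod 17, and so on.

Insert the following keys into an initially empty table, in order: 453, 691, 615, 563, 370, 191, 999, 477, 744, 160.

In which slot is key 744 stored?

15

453: h=11 => slot 11
691: h=11, probe 11,12 => slot 12
615: h=3 => slot 3
563: h=2 => slot 2
370: h=13 => slot 13
191: h=4 => slot 4
999: h=13, probe 13,14 => slot 14
477: h=1 => slot 1
744: h=13, probe 13,14,15 => slot 15
160: h=7 => slot 7
Table: [., 477, 563, 615, 191, ., ., 160, ., ., ., 453, 691, 370, 999, 744, .]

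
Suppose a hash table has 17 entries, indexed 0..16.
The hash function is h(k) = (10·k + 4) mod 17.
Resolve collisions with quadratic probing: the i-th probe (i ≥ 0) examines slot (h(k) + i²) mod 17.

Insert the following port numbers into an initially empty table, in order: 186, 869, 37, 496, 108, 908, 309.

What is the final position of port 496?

186 hashes to 11; slot 11 is free -> place at 11.
869 hashes to 7; slot 7 is free -> place at 7.
37 hashes to 0; slot 0 is free -> place at 0.
496 hashes to 0; 0 taken -> place at 1.
108 hashes to 13; slot 13 is free -> place at 13.
908 hashes to 6; slot 6 is free -> place at 6.
309 hashes to 0; 0,1 taken -> place at 4.
Table: [37, 496, _, _, 309, _, 908, 869, _, _, _, 186, _, 108, _, _, _]

1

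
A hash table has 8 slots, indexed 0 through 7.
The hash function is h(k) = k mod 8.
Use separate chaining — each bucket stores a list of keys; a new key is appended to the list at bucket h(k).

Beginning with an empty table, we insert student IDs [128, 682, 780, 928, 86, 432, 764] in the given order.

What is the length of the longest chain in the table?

Insert 128: h=0, bucket 0 empty → new chain.
Insert 682: h=2, bucket 2 empty → new chain.
Insert 780: h=4, bucket 4 empty → new chain.
Insert 928: h=0, bucket 0 nonempty → append to chain.
Insert 86: h=6, bucket 6 empty → new chain.
Insert 432: h=0, bucket 0 nonempty → append to chain.
Insert 764: h=4, bucket 4 nonempty → append to chain.
Final buckets:
0: 128 -> 928 -> 432
1: —
2: 682
3: —
4: 780 -> 764
5: —
6: 86
7: —

3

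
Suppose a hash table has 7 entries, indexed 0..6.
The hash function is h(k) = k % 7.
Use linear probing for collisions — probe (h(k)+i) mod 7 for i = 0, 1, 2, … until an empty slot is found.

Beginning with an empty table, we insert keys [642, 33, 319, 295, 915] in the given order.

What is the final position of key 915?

Insert 642: h=5, slot 5 empty => index 5.
Insert 33: h=5, slot 5 occupied => index 6.
Insert 319: h=4, slot 4 empty => index 4.
Insert 295: h=1, slot 1 empty => index 1.
Insert 915: h=5, slots 5,6 occupied => index 0.
Table: [915, 295, ., ., 319, 642, 33]

0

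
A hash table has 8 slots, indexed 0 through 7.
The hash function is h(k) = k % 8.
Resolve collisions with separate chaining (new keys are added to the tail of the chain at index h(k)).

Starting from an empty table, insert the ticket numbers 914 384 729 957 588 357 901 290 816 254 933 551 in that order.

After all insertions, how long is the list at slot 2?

Insert 914: h=2, bucket 2 empty → new chain.
Insert 384: h=0, bucket 0 empty → new chain.
Insert 729: h=1, bucket 1 empty → new chain.
Insert 957: h=5, bucket 5 empty → new chain.
Insert 588: h=4, bucket 4 empty → new chain.
Insert 357: h=5, bucket 5 nonempty → append to chain.
Insert 901: h=5, bucket 5 nonempty → append to chain.
Insert 290: h=2, bucket 2 nonempty → append to chain.
Insert 816: h=0, bucket 0 nonempty → append to chain.
Insert 254: h=6, bucket 6 empty → new chain.
Insert 933: h=5, bucket 5 nonempty → append to chain.
Insert 551: h=7, bucket 7 empty → new chain.
Final buckets:
0: 384 -> 816
1: 729
2: 914 -> 290
3: ∅
4: 588
5: 957 -> 357 -> 901 -> 933
6: 254
7: 551

2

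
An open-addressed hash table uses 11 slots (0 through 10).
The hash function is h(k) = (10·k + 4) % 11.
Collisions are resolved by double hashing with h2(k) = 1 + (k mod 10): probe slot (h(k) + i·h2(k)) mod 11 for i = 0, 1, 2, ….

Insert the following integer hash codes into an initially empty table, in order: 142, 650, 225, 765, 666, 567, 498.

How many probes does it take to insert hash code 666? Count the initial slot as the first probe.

Insert 142: h=5, slot 5 empty → index 5.
Insert 650: h=3, slot 3 empty → index 3.
Insert 225: h=10, slot 10 empty → index 10.
Insert 765: h=9, slot 9 empty → index 9.
Insert 666: h=9, h2=7, slots 9,5 occupied → index 1.
Insert 567: h=9, h2=8, slot 9 occupied → index 6.
Insert 498: h=1, h2=9, slots 1,10 occupied → index 8.
Table: [-, 666, -, 650, -, 142, 567, -, 498, 765, 225]

3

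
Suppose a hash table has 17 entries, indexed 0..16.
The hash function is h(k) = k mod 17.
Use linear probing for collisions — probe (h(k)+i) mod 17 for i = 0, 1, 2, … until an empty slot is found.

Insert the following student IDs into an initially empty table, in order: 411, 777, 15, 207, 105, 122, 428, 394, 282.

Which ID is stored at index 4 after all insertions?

411: h=3 → slot 3
777: h=12 → slot 12
15: h=15 → slot 15
207: h=3, probe 3,4 → slot 4
105: h=3, probe 3,4,5 → slot 5
122: h=3, probe 3,4,5,6 → slot 6
428: h=3, probe 3,4,5,6,7 → slot 7
394: h=3, probe 3,4,5,6,7,8 → slot 8
282: h=10 → slot 10
Table: [-, -, -, 411, 207, 105, 122, 428, 394, -, 282, -, 777, -, -, 15, -]

207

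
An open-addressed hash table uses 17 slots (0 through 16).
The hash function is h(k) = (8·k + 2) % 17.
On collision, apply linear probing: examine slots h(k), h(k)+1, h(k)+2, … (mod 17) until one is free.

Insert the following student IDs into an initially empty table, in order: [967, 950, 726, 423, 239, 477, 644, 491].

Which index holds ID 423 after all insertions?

5

967: h=3 => slot 3
950: h=3, probe 3,4 => slot 4
726: h=13 => slot 13
423: h=3, probe 3,4,5 => slot 5
239: h=10 => slot 10
477: h=10, probe 10,11 => slot 11
644: h=3, probe 3,4,5,6 => slot 6
491: h=3, probe 3,4,5,6,7 => slot 7
Table: [_, _, _, 967, 950, 423, 644, 491, _, _, 239, 477, _, 726, _, _, _]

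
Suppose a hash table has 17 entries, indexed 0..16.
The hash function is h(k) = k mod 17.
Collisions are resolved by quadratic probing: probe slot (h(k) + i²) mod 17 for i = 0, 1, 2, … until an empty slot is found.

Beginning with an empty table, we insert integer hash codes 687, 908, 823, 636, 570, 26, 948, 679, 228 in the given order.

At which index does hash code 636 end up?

16

Insert 687: h=7, slot 7 empty → index 7.
Insert 908: h=7, slot 7 occupied → index 8.
Insert 823: h=7, slots 7,8 occupied → index 11.
Insert 636: h=7, slots 7,8,11 occupied → index 16.
Insert 570: h=9, slot 9 empty → index 9.
Insert 26: h=9, slot 9 occupied → index 10.
Insert 948: h=13, slot 13 empty → index 13.
Insert 679: h=16, slot 16 occupied → index 0.
Insert 228: h=7, slots 7,8,11,16 occupied → index 6.
Table: [679, -, -, -, -, -, 228, 687, 908, 570, 26, 823, -, 948, -, -, 636]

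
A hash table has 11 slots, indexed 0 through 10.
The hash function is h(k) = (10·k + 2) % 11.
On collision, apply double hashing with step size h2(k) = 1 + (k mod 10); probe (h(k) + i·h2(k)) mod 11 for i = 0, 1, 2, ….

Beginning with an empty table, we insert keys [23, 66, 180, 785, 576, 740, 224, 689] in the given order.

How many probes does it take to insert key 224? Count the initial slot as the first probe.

2

23 hashes to 1; slot 1 is free => place at 1.
66 hashes to 2; slot 2 is free => place at 2.
180 hashes to 9; slot 9 is free => place at 9.
785 hashes to 9, h2=6; 9 taken => place at 4.
576 hashes to 9, h2=7; 9 taken => place at 5.
740 hashes to 10; slot 10 is free => place at 10.
224 hashes to 9, h2=5; 9 taken => place at 3.
689 hashes to 6; slot 6 is free => place at 6.
Table: [., 23, 66, 224, 785, 576, 689, ., ., 180, 740]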